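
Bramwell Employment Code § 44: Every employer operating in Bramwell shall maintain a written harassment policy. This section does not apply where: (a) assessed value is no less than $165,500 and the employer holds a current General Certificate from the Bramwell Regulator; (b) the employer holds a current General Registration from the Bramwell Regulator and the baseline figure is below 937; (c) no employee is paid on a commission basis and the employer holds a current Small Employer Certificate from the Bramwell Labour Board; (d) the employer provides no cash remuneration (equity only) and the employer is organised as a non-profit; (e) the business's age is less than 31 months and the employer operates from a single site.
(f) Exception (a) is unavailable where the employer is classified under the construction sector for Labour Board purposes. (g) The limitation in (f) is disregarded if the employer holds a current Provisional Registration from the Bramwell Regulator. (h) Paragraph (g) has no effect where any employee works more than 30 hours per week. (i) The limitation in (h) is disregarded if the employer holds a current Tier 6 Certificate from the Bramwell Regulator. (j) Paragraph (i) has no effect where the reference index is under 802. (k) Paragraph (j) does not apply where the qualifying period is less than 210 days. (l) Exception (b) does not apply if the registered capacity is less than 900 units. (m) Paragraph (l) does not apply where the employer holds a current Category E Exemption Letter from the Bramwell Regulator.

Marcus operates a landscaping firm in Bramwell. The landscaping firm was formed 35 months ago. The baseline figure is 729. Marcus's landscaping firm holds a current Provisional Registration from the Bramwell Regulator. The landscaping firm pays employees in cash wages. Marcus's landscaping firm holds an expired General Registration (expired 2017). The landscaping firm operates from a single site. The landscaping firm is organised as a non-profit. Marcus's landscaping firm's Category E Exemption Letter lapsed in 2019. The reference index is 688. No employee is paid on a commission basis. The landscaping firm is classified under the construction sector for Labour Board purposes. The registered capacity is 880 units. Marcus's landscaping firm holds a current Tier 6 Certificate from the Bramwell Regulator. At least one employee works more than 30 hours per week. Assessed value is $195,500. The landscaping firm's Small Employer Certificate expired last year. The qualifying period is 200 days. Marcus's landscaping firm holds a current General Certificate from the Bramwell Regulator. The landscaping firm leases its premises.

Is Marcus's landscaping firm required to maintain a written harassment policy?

No — exception (a) applies; Marcus's landscaping firm is not required to maintain a written harassment policy.

Exception (a) is satisfied on its face — assessed value is $195,500, meeting the $165,500 threshold; a current General Certificate is held. As to paragraphs (f)–(k): (f) operates (the landscaping firm is classified under the construction sector), but yields to (g): (g) operates — a current Provisional Registration is held. (h) is triggered (at least one employee exceeds 30 hours/week), but is displaced by (i): (i) operates against (h): a current Tier 6 Certificate is held. (j) is engaged (the reference index is 688, under the 802 limit), but is set aside by (k): (k) operates against (j): the qualifying period is 200 days, less than the 210 days limit. So (a) applies.
Exception (b) does not apply: no current General Registration is held.
Exception (c) fails — the Small Employer Certificate has expired.
Exception (d) requires that the employer provides no cash remuneration (equity only); but employees are paid cash wages, so (d) is unavailable.
Exception (e) fails — the business's age is 35 months, not less than 31 months.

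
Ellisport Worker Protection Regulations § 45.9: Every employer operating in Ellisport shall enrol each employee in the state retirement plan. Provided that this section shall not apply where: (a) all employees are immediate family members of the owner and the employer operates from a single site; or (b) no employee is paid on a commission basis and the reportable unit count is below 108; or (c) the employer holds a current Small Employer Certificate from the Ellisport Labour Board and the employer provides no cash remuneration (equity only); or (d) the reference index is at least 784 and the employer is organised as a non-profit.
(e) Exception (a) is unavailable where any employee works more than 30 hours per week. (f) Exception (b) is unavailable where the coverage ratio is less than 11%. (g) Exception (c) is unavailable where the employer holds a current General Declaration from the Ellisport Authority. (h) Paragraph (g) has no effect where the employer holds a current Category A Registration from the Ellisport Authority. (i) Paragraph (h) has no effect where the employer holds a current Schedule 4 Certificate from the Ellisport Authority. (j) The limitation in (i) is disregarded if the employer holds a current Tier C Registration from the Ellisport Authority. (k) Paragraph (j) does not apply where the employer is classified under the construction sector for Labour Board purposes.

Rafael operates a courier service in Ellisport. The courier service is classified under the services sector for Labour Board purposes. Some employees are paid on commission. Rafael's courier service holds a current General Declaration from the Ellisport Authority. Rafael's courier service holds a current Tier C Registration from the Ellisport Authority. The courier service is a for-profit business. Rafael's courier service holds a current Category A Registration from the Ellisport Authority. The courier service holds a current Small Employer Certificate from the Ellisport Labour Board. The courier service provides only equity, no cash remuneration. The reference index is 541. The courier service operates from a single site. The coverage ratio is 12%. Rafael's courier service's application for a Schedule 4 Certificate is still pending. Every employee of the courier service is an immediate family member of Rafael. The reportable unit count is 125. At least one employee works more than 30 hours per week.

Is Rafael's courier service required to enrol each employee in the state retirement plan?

No — exception (c) applies; Rafael's courier service is not required to enrol each employee in the state retirement plan.

Exception (a)'s conditions are all satisfied: every employee is an immediate family member; the employer operates from a single site. Turning to paragraph (e): (e) applies — at least one employee exceeds 30 hours/week. Exception (a) does not apply.
Exception (b) requires that no employee is paid on a commission basis; but some employees are paid on commission, so (b) is unavailable.
Exception (c) is satisfied on its face — a current Small Employer Certificate is held; remuneration is equity-only. Under paragraphs (g)–(k): (g) would limit (c) — a current General Declaration is held — but (h) sets (g) aside: (h) operates — a current Category A Registration is held. (i), which would lift (h), is inapplicable — there is no Schedule 4 Certificate in force. So (c) applies.
Exception (d) does not apply: the reference index is 541, short of 784.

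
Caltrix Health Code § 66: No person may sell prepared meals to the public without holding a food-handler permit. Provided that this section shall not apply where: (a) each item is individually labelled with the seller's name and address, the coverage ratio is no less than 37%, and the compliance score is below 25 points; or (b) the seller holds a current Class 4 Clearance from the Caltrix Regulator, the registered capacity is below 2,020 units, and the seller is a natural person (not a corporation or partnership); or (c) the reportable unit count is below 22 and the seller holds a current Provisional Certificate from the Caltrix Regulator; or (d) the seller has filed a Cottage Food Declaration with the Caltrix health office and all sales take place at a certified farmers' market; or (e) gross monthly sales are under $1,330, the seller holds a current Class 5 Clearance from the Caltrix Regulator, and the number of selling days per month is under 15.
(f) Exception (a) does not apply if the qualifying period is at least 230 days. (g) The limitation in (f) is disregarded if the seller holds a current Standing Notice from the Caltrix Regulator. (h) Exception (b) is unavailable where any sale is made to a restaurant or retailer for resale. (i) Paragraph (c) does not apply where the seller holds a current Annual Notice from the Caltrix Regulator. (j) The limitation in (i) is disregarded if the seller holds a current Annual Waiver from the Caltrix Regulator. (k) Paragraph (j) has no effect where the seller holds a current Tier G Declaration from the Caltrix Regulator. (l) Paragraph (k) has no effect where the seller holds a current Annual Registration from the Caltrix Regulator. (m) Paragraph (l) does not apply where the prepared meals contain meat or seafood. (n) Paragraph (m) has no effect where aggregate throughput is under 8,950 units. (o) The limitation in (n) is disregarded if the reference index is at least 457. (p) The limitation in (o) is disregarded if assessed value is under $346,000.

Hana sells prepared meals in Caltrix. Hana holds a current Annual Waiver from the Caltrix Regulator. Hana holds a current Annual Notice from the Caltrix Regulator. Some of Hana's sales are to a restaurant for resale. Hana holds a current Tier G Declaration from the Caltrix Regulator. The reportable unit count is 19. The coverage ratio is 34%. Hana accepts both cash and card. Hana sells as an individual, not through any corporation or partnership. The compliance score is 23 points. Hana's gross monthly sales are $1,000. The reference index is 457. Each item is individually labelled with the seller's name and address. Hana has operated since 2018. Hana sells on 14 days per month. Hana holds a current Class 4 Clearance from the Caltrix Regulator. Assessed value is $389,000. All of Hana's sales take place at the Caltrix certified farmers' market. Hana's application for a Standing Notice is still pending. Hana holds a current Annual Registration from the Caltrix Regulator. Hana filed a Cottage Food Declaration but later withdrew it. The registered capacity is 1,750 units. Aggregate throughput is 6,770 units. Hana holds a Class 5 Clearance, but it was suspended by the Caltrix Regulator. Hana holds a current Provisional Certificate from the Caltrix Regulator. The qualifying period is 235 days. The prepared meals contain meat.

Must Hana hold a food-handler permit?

Yes — Hana must hold a food-handler permit.

Exception (a) does not apply: the coverage ratio is 34%, short of 37%.
All of (b)'s requirements are met (a current Class 4 Clearance is held; the registered capacity is 1,750 units, below the 2,020 units limit; the seller is a natural person). But applying paragraph (h): (h) is engaged — some sales are to a restaurant for resale. Exception (b) does not apply.
Exception (c)'s conditions are all satisfied: the reportable unit count is 19, below the 22 limit; a current Provisional Certificate is held. But: (i) operates — a current Annual Notice is held. (j) would limit (i) — a current Annual Waiver is held — but (k) sets (j) aside: (k) operates against (j): a current Tier G Declaration is held. (l) would limit (k) — a current Annual Registration is held — but (m) sets (l) aside: (m) is triggered — the prepared meals contain meat. (n) applies (aggregate throughput is 6,770 units, under the 8,950 units limit), but is itself disapplied by (o): (o) operates against (n): the reference index is 457, meeting the 457 threshold. (p) is inapplicable (assessed value is $389,000, not under $346,000), so (o) stands. (c) is therefore removed.
Exception (d) does not apply: the Cottage Food Declaration was withdrawn.
Exception (e) requires that the seller holds a current Class 5 Clearance from the Caltrix Regulator; but no current Class 5 Clearance is held, so (e) is unavailable.
No exception applies. The general rule governs.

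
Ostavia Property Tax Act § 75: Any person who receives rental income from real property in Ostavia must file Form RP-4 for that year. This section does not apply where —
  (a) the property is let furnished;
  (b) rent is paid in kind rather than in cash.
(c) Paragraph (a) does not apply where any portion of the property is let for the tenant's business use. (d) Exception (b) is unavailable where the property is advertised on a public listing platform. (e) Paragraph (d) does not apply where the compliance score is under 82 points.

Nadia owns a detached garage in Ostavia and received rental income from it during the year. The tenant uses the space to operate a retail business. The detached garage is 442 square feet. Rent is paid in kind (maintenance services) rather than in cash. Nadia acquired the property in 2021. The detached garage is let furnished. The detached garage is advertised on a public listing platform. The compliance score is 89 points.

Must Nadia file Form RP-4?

Exception (a): the property is let furnished — every condition holds. Turning to paragraph (c): (c) is triggered — the space is let for business use. So (a) is unavailable.
Exception (b) is satisfied on its face — rent is paid in kind. But: (d) operates — the property is publicly advertised. (e), which would lift (d), is not engaged — the compliance score is 89 points, not under 82 points. So (b) is unavailable.
Every exception is unavailable, so the rule governs.

Yes — Nadia must file Form RP-4.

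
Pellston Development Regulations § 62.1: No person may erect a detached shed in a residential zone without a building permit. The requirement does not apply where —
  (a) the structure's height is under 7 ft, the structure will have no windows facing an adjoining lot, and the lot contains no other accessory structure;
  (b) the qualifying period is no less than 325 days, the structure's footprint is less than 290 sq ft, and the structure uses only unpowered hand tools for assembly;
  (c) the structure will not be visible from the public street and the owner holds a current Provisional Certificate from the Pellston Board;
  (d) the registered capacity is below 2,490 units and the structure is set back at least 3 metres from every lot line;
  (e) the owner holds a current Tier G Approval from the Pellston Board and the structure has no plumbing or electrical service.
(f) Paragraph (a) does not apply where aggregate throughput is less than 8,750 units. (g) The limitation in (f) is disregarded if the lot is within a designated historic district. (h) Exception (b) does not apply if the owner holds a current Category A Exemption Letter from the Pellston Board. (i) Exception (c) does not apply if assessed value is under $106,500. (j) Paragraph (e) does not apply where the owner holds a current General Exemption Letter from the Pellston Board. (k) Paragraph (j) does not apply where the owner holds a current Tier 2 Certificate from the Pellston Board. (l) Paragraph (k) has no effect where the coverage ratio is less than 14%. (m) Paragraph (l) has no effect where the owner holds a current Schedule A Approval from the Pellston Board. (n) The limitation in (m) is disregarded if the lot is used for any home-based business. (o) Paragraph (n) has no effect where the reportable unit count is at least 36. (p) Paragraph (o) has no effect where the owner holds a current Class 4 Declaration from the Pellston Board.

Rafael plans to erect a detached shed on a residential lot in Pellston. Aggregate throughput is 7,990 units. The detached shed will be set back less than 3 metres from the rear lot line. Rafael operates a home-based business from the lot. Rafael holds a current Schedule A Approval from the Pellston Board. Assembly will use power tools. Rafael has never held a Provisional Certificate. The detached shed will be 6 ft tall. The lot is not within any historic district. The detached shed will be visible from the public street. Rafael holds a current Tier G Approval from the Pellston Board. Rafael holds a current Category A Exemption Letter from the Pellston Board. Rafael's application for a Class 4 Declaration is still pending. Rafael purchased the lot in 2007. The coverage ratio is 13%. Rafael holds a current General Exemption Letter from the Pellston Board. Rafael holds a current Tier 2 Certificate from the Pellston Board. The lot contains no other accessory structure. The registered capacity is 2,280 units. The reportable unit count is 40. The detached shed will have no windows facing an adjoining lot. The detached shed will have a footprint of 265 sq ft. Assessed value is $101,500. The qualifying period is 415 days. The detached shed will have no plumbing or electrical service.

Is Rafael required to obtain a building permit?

Exception (a) is satisfied on its face — the structure's height is 6 ft, under the 7 ft limit; no windows face an adjoining lot; the lot has no other accessory structure. But: (f) is engaged — aggregate throughput is 7,990 units, less than the 8,750 units limit. (g), which would lift (f), is not engaged — the lot is not in a historic district. So (a) is unavailable.
Exception (b) fails — assembly uses power tools.
Exception (c) requires that the structure will not be visible from the public street; but the structure will be visible from the street, so (c) is unavailable.
Exception (d) requires that the structure is set back at least 3 metres from every lot line; but the rear setback is under 3 m, so (d) is unavailable.
Exception (e): a current Tier G Approval is held; there is no plumbing or electrical service — every condition holds. Under paragraphs (j)–(p): (j) would limit (e) — a current General Exemption Letter is held — but (k) sets (j) aside: (k) is triggered — a current Tier 2 Certificate is held. (l) would limit (k) — the coverage ratio is 13%, less than the 14% limit — but (m) sets (l) aside: (m) is triggered — a current Schedule A Approval is held. (n) operates (a home-based business operates on the lot), but is itself disapplied by (o): (o) operates against (n): the reportable unit count is 40, meeting the 36 threshold. (p), which would lift (o), is not engaged — the Class 4 Declaration is not current. So (e) applies.

No — exception (e) applies; Rafael does not need a building permit.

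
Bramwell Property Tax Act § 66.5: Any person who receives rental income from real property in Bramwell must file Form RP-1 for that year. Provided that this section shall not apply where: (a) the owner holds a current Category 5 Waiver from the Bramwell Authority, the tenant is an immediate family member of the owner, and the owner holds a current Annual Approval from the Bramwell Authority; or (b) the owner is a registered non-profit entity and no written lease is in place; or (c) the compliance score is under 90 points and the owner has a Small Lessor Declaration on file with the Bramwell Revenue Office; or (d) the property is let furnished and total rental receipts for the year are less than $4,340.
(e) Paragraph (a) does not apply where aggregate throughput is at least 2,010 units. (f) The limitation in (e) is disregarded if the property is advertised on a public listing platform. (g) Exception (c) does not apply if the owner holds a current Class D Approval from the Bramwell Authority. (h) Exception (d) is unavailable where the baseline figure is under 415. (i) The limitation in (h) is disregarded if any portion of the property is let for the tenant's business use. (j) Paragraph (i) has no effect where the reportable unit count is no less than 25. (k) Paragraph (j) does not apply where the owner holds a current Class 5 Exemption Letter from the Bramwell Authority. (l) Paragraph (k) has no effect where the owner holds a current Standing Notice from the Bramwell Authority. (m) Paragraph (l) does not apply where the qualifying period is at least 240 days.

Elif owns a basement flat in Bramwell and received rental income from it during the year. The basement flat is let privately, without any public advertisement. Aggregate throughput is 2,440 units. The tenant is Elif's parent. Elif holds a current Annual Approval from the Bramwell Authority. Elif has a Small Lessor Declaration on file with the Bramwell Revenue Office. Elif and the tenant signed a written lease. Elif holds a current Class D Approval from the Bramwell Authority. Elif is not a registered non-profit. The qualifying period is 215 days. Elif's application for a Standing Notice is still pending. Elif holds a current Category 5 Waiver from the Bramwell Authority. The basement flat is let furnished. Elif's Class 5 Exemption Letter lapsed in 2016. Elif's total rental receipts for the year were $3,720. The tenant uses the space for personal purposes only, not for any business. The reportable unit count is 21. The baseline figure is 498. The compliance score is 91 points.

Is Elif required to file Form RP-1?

No — exception (d) applies; Elif is not required to file Form RP-1.

Exception (a)'s conditions are all satisfied: a current Category 5 Waiver is held; the tenant is an immediate family member; a current Annual Approval is held. Turning to paragraphs (e)–(f): (e) operates against (a): aggregate throughput is 2,440 units, meeting the 2,010 units threshold. (f), which would lift (e), does not operate here — the property is let privately without advertisement. So (a) is unavailable.
Exception (b) fails — Elif is not a registered non-profit.
Exception (c) fails — the compliance score is 91 points, not under 90 points.
Exception (d)'s conditions are all satisfied: the property is let furnished; total rental receipts for the year are $3,720, less than the $4,340 limit. Under paragraphs (h)–(m): (h) does not operate here — the baseline figure is 498, not under 415. (d) remains available.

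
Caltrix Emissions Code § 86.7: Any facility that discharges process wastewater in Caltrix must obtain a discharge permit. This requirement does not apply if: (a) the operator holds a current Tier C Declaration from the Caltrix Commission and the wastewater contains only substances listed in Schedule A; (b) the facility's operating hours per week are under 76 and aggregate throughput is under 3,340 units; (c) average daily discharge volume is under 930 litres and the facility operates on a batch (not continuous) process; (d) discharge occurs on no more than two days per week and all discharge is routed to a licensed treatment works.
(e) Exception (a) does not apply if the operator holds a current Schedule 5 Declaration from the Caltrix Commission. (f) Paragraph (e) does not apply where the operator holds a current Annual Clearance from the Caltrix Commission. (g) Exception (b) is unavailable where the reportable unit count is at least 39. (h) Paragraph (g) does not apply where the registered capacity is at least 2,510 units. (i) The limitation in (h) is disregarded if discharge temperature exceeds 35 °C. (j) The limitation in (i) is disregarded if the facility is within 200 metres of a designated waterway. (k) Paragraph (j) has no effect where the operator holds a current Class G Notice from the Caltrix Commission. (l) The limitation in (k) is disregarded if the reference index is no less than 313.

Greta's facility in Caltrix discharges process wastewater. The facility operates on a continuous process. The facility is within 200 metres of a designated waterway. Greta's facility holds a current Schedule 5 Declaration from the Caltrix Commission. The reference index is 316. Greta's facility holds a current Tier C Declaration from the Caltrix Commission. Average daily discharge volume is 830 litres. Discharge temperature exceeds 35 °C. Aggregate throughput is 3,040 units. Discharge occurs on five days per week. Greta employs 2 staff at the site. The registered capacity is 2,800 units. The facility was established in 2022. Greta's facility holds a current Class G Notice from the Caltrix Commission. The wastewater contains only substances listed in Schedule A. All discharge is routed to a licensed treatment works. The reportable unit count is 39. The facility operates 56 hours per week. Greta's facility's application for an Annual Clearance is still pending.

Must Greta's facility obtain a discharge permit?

Exception (a) is satisfied on its face — a current Tier C Declaration is held; the wastewater is Schedule-A-only. Turning to paragraphs (e)–(f): (e) operates against (a): a current Schedule 5 Declaration is held. (f), which would lift (e), is not triggered — there is no Annual Clearance in force. (a) is therefore removed.
Exception (b): the facility's operating hours per week are 56, under the 76 limit; aggregate throughput is 3,040 units, under the 3,340 units limit — every condition holds. Under paragraphs (g)–(l): (g) applies (the reportable unit count is 39, meeting the 39 threshold), but is overridden by (h): (h) operates against (g): the registered capacity is 2,800 units, meeting the 2,510 units threshold. (i) applies (discharge temperature exceeds 35 °C), but is displaced by (j): (j) operates against (i): the facility is within 200 m of a designated waterway. (k) would limit (j) — a current Class G Notice is held — but (l) sets (k) aside: (l) applies — the reference index is 316, meeting the 313 threshold. So (b) applies.
Exception (c) does not apply: the facility operates on a continuous process.
Exception (d) fails — discharge occurs on five days per week.

No — exception (b) applies; Greta's facility is not required to obtain a discharge permit.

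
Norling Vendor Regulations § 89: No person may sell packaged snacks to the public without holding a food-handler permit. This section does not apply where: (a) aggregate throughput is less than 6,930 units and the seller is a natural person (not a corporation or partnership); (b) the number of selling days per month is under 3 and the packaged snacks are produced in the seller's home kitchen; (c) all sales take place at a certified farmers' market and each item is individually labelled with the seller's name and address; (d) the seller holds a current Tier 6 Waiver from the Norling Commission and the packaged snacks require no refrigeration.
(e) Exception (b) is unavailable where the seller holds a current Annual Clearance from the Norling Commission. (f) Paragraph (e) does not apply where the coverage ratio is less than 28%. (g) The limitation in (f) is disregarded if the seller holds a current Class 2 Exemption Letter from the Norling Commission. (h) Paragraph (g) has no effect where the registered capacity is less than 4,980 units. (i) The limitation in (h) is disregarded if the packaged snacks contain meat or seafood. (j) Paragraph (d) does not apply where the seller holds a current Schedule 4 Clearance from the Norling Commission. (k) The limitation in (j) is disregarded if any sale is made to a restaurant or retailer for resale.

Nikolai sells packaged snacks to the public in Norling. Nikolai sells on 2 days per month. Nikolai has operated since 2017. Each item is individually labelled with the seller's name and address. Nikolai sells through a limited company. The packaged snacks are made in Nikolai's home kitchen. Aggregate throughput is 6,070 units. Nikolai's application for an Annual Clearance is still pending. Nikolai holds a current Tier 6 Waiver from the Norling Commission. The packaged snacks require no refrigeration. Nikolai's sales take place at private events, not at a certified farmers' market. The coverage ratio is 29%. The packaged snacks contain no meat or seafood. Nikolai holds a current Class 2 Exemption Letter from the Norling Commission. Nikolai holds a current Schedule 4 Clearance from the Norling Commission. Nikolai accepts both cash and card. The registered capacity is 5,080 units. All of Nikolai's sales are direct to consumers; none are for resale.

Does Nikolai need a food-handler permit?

No — exception (b) applies; Nikolai is not required to hold a food-handler permit.

Exception (a) fails — the seller operates through a limited company.
Exception (b): the number of selling days per month is 2, under the 3 limit; the packaged snacks are home-kitchen produced — every condition holds. As to paragraphs (e)–(i): (e), which would limit (b), is not triggered: there is no Annual Clearance in force. Exception (b) stands.
Exception (c) fails — sales are at private events, not a certified farmers' market.
Exception (d) is satisfied on its face — a current Tier 6 Waiver is held; the packaged snacks are shelf-stable. Turning to paragraphs (j)–(k): (j) operates against (d): a current Schedule 4 Clearance is held. (k) is inapplicable (no sales are for resale), so (j) stands. So (d) is unavailable.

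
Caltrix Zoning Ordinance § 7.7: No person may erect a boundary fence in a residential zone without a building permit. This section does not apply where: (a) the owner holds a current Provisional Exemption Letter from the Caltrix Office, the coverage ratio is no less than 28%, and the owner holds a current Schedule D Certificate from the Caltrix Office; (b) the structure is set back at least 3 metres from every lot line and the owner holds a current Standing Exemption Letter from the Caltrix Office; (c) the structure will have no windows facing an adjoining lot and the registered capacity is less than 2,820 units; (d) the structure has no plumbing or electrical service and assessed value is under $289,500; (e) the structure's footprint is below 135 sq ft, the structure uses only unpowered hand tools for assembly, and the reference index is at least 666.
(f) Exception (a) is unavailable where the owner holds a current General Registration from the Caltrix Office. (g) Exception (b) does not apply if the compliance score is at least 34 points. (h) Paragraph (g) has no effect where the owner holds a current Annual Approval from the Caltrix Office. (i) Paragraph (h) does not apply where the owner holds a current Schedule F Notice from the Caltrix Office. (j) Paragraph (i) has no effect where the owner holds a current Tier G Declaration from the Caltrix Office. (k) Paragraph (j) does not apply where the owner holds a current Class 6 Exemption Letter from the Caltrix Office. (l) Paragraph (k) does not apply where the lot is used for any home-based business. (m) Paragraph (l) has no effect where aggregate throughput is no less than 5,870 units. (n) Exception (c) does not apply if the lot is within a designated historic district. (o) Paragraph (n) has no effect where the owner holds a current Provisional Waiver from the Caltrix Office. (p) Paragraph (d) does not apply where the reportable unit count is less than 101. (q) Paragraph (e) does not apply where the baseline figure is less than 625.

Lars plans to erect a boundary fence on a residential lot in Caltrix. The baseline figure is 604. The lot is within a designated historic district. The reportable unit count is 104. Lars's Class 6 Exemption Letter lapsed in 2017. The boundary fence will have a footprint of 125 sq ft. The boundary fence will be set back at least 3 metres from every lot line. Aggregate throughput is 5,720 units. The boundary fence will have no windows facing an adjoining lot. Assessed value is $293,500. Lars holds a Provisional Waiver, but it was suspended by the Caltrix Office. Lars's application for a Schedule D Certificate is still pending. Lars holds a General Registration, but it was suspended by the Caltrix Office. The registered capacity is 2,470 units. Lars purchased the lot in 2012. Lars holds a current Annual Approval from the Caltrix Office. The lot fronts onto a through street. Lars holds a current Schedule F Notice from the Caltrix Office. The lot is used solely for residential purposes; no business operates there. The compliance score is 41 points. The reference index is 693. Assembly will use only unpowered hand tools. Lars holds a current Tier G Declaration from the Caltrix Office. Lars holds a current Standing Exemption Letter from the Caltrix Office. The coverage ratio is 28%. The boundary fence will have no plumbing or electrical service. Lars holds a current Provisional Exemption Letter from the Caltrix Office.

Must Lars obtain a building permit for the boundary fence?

No — exception (b) applies; Lars does not need a building permit.

Exception (a) requires that the owner holds a current Schedule D Certificate from the Caltrix Office; but no current Schedule D Certificate is held, so (a) is unavailable.
Exception (b) is satisfied on its face — the setback is at least 3 m on every side; a current Standing Exemption Letter is held. Applying paragraphs (g)–(m): (g) would limit (b) — the compliance score is 41 points, meeting the 34 points threshold — but (h) sets (g) aside: (h) operates against (g): a current Annual Approval is held. (i) is engaged (a current Schedule F Notice is held), but yields to (j): (j) operates against (i): a current Tier G Declaration is held. (k), which would lift (j), is inapplicable — there is no Class 6 Exemption Letter in force. Exception (b) stands.
All of (c)'s requirements are met (no windows face an adjoining lot; the registered capacity is 2,470 units, less than the 2,820 units limit). But: (n) is engaged — the lot is in a historic district. (o) is not triggered (there is no Provisional Waiver in force), so (n) stands. So (c) is unavailable.
Exception (d) does not apply: assessed value is $293,500, not under $289,500.
All of (e)'s requirements are met (the structure's footprint is 125 sq ft, below the 135 sq ft limit; assembly uses only hand tools; the reference index is 693, meeting the 666 threshold). However, paragraph (q) must be considered: (q) applies — the baseline figure is 604, less than the 625 limit. Exception (e) does not apply.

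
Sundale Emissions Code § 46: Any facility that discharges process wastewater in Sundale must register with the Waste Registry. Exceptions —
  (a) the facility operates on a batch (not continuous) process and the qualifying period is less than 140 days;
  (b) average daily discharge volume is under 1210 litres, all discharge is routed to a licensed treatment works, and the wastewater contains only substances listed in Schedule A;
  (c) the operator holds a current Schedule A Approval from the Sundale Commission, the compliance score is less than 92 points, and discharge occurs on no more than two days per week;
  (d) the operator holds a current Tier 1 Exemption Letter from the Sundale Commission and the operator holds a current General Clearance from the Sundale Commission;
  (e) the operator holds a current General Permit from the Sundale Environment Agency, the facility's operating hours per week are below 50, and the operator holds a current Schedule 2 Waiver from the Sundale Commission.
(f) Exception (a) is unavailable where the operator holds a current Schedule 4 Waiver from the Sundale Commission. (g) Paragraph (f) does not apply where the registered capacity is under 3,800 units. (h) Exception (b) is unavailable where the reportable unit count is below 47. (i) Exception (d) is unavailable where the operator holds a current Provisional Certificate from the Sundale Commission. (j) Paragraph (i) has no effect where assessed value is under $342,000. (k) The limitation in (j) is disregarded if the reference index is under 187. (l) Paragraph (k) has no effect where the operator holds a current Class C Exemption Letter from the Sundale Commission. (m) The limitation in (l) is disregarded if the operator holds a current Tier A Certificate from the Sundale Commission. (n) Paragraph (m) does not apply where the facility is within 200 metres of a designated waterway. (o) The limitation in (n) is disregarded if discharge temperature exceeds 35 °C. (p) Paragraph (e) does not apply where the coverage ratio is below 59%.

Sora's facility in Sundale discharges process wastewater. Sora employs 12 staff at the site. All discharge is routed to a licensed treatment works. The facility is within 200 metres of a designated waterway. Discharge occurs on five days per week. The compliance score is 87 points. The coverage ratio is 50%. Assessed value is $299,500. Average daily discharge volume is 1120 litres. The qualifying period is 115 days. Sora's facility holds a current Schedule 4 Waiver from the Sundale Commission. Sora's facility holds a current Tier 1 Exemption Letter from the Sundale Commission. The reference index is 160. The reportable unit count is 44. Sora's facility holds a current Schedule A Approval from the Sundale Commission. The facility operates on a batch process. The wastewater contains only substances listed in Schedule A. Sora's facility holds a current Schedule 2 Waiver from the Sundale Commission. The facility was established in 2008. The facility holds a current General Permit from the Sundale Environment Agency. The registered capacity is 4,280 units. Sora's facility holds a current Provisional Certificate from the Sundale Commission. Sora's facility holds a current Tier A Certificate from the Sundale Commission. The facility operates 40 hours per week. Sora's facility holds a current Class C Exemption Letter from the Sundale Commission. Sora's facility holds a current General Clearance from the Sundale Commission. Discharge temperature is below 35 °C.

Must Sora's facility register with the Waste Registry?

No — exception (d) applies; Sora's facility is not required to register with the Waste Registry.

Exception (a) is satisfied on its face — the facility operates on a batch process; the qualifying period is 115 days, less than the 140 days limit. But applying paragraphs (f)–(g): (f) operates against (a): a current Schedule 4 Waiver is held. (g), which would lift (f), is not engaged — the registered capacity is 4,280 units, not under 3,800 units. Exception (a) does not apply.
Exception (b) is satisfied on its face — average daily discharge volume is 1120 litres, under the 1210 litres limit; discharge is routed to a licensed treatment works; the wastewater is Schedule-A-only. But applying paragraph (h): (h) operates — the reportable unit count is 44, below the 47 limit. Exception (b) does not apply.
Exception (c) does not apply: discharge occurs on five days per week.
Exception (d)'s conditions are all satisfied: a current Tier 1 Exemption Letter is held; a current General Clearance is held. Under paragraphs (i)–(o): (i) would limit (d) — a current Provisional Certificate is held — but (j) sets (i) aside: (j) operates against (i): assessed value is $299,500, under the $342,000 limit. (k) would limit (j) — the reference index is 160, under the 187 limit — but (l) sets (k) aside: (l) is engaged — a current Class C Exemption Letter is held. (m) would limit (l) — a current Tier A Certificate is held — but (n) sets (m) aside: (n) operates against (m): the facility is within 200 m of a designated waterway. (o) is inapplicable (discharge temperature is below 35 °C), so (n) stands. So (d) applies.
Exception (e): a current General Permit is held; the facility's operating hours per week are 40, below the 50 limit; a current Schedule 2 Waiver is held — every condition holds. Turning to paragraph (p): (p) operates — the coverage ratio is 50%, below the 59% limit. (e) is therefore removed.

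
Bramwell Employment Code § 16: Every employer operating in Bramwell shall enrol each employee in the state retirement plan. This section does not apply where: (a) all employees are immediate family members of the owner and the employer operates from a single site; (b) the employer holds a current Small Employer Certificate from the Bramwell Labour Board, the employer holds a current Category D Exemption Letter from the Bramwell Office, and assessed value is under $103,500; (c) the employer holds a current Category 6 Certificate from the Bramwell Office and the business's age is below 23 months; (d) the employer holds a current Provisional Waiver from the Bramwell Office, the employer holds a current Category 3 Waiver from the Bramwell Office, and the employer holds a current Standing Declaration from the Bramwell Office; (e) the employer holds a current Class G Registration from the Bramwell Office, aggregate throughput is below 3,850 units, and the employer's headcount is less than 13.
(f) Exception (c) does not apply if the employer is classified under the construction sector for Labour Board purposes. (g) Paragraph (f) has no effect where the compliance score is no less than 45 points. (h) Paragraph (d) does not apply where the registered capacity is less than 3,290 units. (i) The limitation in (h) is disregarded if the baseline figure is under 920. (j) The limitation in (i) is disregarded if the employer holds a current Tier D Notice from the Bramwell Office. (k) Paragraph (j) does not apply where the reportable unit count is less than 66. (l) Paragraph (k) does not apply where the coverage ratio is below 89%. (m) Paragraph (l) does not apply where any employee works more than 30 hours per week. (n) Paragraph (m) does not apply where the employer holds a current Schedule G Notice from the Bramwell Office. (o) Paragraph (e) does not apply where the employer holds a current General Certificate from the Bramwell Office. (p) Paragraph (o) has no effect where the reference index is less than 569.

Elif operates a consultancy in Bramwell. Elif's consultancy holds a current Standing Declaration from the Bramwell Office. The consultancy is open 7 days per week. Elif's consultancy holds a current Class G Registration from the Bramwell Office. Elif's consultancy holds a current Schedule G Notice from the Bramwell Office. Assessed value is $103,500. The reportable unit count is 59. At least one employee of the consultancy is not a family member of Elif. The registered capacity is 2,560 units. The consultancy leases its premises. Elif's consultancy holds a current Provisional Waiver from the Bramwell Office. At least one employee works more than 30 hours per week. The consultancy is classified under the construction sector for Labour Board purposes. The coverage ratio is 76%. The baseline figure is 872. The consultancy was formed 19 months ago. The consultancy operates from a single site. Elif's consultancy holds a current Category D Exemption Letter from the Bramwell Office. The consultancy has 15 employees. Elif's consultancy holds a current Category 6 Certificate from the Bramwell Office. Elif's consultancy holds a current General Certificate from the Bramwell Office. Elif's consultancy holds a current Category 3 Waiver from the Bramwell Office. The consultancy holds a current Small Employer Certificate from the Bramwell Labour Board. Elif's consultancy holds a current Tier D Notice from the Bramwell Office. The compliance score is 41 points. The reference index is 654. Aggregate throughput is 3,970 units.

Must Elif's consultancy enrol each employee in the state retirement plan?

Exception (a) does not apply: at least one employee is not a family member.
Exception (b) fails — assessed value is $103,500, not under $103,500.
Exception (c) is satisfied on its face — a current Category 6 Certificate is held; the business's age is 19 months, below the 23 months limit. However, paragraphs (f)–(g) must be considered: (f) is triggered — the consultancy is classified under the construction sector. (g) is not engaged (the compliance score is 41 points, short of 45 points), so (f) stands. Exception (c) does not apply.
Exception (d): a current Provisional Waiver is held; a current Category 3 Waiver is held; a current Standing Declaration is held — every condition holds. But: (h) is engaged — the registered capacity is 2,560 units, less than the 3,290 units limit. (i) applies (the baseline figure is 872, under the 920 limit), but is set aside by (j): (j) operates against (i): a current Tier D Notice is held. (k) is triggered (the reportable unit count is 59, less than the 66 limit), but yields to (l): (l) is engaged — the coverage ratio is 76%, below the 89% limit. (m) would limit (l) — at least one employee exceeds 30 hours/week — but (n) sets (m) aside: (n) operates against (m): a current Schedule G Notice is held. So (d) is unavailable.
Exception (e) requires that aggregate throughput is below 3,850 units; but aggregate throughput is 3,970 units, not below 3,850 units, so (e) is unavailable.
No exception displaces § 16.

Yes — Elif's consultancy must enrol each employee in the state retirement plan.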